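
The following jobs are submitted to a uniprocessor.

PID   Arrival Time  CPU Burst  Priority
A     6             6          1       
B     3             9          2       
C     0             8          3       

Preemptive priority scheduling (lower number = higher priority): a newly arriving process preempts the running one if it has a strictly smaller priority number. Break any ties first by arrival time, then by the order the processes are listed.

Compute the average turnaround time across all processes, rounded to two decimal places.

14.67

Gantt: | C 0-3 | B 3-6 | A 6-12 | B 12-18 | C 18-23 |
Completion: A=12  B=18  C=23
Turnaround times: A=6, B=15, C=23
Average turnaround = (6+15+23) / 3 = 44/3 = 14.67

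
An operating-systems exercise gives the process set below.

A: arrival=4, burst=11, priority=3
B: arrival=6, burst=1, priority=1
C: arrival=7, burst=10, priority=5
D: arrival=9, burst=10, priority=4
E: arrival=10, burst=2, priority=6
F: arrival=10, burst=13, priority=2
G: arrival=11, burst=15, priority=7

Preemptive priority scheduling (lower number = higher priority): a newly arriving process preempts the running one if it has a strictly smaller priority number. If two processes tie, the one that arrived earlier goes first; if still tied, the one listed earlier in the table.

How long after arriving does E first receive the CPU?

39

Timeline: | idle 0-4 | A 4-6 | B 6-7 | A 7-10 | F 10-23 | A 23-29 | D 29-39 | C 39-49 | E 49-51 | G 51-66 |
Completion: A=29  B=7  C=49  D=39  E=51  F=23  G=66
Turnaround (C−A): A=25  B=1  C=42  D=30  E=41  F=13  G=55
Response(E) = first start − arrival = 49 − 10 = 39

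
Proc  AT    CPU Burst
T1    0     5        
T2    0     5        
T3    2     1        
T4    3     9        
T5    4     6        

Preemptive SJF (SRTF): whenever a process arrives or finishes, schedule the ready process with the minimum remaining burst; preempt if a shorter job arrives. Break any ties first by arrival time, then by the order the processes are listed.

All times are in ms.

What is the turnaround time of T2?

11

Schedule: | T1 0-2 | T3 2-3 | T1 3-6 | T2 6-11 | T5 11-17 | T4 17-26 |
Completion: T1=6  T2=11  T3=3  T4=26  T5=17
Turnaround(T2) = completion − arrival = 11 − 0 = 11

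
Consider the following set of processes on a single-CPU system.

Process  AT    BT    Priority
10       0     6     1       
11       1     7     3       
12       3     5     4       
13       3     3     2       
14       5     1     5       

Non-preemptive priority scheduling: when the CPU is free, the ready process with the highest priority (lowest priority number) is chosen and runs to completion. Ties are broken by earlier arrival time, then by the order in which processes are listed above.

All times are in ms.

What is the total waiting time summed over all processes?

Gantt: | 10 0-6 | 13 6-9 | 11 9-16 | 12 16-21 | 14 21-22 |
Completion: 10=6  11=16  12=21  13=9  14=22
Turnaround (C−A): 10=6  11=15  12=18  13=6  14=17
Waiting = turnaround − burst: 10=0, 11=8, 12=13, 13=3, 14=16
Total waiting = 0 + 8 + 13 + 3 + 16 = 40

40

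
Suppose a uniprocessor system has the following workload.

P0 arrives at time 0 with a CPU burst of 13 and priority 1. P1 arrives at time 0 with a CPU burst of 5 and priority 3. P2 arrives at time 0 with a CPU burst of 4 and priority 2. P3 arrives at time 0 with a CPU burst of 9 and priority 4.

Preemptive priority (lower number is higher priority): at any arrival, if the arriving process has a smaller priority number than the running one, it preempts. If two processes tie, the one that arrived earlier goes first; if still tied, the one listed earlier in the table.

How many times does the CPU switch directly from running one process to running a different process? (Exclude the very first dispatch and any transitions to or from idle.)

Schedule: | P0 0-13 | P2 13-17 | P1 17-22 | P3 22-31 |
Completion: P0=13  P1=22  P2=17  P3=31
Turnaround (C−A): P0=13  P1=22  P2=17  P3=31

3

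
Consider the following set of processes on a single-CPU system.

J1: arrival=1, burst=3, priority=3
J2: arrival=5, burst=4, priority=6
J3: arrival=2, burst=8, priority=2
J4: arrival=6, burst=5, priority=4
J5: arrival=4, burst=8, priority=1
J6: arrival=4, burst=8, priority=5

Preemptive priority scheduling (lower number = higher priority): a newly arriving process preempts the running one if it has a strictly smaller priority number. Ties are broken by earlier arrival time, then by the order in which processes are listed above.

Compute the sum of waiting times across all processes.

87

Timeline: | idle 0-1 | J1 1-2 | J3 2-4 | J5 4-12 | J3 12-18 | J1 18-20 | J4 20-25 | J6 25-33 | J2 33-37 |
Completion: J1=20  J2=37  J3=18  J4=25  J5=12  J6=33
Turnaround (C−A): J1=19  J2=32  J3=16  J4=19  J5=8  J6=29
Waiting = turnaround − burst: J1=16, J2=28, J3=8, J4=14, J5=0, J6=21
Total waiting = 16 + 28 + 8 + 14 + 0 + 21 = 87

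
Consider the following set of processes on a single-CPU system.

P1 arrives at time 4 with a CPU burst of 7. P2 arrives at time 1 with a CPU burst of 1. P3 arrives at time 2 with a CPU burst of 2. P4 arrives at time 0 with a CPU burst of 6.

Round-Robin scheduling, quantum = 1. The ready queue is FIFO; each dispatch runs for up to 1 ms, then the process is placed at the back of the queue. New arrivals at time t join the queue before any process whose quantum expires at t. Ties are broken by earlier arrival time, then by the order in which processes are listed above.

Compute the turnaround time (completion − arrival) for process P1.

12

Timeline: | P4 0-1 | P2 1-2 | P4 2-3 | P3 3-4 | P4 4-5 | P1 5-6 | P3 6-7 | P4 7-8 | P1 8-9 | P4 9-10 | P1 10-11 | P4 11-12 | P1 12-16 |
Completion: P1=16  P2=2  P3=7  P4=12
Turnaround(P1) = completion − arrival = 16 − 4 = 12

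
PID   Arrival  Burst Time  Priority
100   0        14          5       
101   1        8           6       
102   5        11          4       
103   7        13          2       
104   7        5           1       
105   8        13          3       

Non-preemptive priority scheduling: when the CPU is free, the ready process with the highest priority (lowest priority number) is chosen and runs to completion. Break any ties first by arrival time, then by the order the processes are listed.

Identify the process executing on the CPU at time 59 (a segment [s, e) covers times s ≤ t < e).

Schedule: | 100 0-14 | 104 14-19 | 103 19-32 | 105 32-45 | 102 45-56 | 101 56-64 |
Completion: 100=14  101=64  102=56  103=32  104=19  105=45

101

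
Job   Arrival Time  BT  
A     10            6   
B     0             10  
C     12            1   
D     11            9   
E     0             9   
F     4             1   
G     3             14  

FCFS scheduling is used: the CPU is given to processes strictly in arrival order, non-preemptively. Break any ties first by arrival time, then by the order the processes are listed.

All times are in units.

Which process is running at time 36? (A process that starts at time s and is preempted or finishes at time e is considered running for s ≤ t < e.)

A

Gantt: | B 0-10 | E 10-19 | G 19-33 | F 33-34 | A 34-40 | D 40-49 | C 49-50 |
Completion: A=40  B=10  C=50  D=49  E=19  F=34  G=33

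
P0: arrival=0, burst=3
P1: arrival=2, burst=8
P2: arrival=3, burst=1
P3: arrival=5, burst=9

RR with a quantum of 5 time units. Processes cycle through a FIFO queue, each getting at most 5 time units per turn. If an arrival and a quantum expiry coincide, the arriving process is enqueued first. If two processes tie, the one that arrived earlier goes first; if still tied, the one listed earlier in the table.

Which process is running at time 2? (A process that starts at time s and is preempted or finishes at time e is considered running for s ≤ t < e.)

Schedule: | P0 0-3 | P1 3-8 | P2 8-9 | P3 9-14 | P1 14-17 | P3 17-21 |
Completion: P0=3  P1=17  P2=9  P3=21
Turnaround (C−A): P0=3  P1=15  P2=6  P3=16

P0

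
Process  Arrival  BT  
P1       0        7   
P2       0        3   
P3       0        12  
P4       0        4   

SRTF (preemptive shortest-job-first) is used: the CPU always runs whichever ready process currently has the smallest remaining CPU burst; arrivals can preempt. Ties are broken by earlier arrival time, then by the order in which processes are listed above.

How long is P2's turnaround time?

3

Gantt: | P2 0-3 | P4 3-7 | P1 7-14 | P3 14-26 |
Completion: P1=14  P2=3  P3=26  P4=7
Turnaround (C−A): P1=14  P2=3  P3=26  P4=7
Turnaround(P2) = completion − arrival = 3 − 0 = 3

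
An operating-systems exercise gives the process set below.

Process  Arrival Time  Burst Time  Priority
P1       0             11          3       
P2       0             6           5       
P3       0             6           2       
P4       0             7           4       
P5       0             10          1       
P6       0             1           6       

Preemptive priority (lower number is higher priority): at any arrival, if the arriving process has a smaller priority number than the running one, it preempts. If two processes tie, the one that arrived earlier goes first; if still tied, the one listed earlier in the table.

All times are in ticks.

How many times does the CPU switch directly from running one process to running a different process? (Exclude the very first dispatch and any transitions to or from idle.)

5

Schedule: | P5 0-10 | P3 10-16 | P1 16-27 | P4 27-34 | P2 34-40 | P6 40-41 |
Completion: P1=27  P2=40  P3=16  P4=34  P5=10  P6=41
Turnaround (C−A): P1=27  P2=40  P3=16  P4=34  P5=10  P6=41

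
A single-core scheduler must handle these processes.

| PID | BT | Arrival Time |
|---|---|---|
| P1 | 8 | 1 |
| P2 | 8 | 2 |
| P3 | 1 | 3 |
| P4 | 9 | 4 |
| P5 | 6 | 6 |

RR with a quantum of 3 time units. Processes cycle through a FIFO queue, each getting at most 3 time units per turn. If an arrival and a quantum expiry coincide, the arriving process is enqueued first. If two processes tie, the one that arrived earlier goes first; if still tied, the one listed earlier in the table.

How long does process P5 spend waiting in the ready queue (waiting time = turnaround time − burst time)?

Schedule: | idle 0-1 | P1 1-4 | P2 4-7 | P3 7-8 | P4 8-11 | P1 11-14 | P5 14-17 | P2 17-20 | P4 20-23 | P1 23-25 | P5 25-28 | P2 28-30 | P4 30-33 |
Completion: P1=25  P2=30  P3=8  P4=33  P5=28
Waiting(P5) = turnaround − burst = 22 − 6 = 16

16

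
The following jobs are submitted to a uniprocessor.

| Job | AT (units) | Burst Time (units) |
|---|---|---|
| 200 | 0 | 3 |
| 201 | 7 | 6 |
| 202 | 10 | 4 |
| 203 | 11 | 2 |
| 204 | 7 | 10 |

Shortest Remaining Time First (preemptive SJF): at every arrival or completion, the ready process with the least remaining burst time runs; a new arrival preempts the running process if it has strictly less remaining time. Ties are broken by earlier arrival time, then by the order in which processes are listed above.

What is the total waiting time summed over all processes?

19

Gantt: | 200 0-3 | idle 3-7 | 201 7-13 | 203 13-15 | 202 15-19 | 204 19-29 |
Completion: 200=3  201=13  202=19  203=15  204=29
Turnaround (C−A): 200=3  201=6  202=9  203=4  204=22
Waiting = turnaround − burst: 200=0, 201=0, 202=5, 203=2, 204=12
Total waiting = 0 + 0 + 5 + 2 + 12 = 19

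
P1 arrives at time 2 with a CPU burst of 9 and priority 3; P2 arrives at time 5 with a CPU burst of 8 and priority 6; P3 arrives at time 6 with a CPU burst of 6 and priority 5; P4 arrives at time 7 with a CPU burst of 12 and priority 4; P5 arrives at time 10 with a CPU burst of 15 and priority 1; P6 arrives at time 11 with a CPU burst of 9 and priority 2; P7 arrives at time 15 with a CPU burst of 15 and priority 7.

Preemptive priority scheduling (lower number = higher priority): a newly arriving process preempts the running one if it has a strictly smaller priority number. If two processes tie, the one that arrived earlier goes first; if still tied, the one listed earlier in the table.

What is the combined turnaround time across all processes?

Timeline: | idle 0-2 | P1 2-10 | P5 10-25 | P6 25-34 | P1 34-35 | P4 35-47 | P3 47-53 | P2 53-61 | P7 61-76 |
Completion: P1=35  P2=61  P3=53  P4=47  P5=25  P6=34  P7=76
Turnaround (C−A): P1=33  P2=56  P3=47  P4=40  P5=15  P6=23  P7=61
Turnaround = completion − arrival: P1=33, P2=56, P3=47, P4=40, P5=15, P6=23, P7=61
Total turnaround = 33 + 56 + 47 + 40 + 15 + 23 + 61 = 275

275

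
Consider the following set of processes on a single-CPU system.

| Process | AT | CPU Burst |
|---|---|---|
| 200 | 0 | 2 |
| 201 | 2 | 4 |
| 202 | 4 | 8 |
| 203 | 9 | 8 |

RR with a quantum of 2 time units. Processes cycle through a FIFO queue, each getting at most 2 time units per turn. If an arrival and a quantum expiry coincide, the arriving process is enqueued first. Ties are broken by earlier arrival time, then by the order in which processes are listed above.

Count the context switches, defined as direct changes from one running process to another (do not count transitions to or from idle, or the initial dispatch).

9

Timeline: | 200 0-2 | 201 2-4 | 202 4-6 | 201 6-8 | 202 8-10 | 203 10-12 | 202 12-14 | 203 14-16 | 202 16-18 | 203 18-22 |
Completion: 200=2  201=8  202=18  203=22
Turnaround (C−A): 200=2  201=6  202=14  203=13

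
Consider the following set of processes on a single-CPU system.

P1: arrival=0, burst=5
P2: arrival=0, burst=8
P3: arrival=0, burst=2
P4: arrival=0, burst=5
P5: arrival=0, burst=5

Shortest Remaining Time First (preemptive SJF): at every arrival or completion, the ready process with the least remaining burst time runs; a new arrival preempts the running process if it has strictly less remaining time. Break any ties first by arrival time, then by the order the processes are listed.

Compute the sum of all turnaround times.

63

Schedule: | P3 0-2 | P1 2-7 | P4 7-12 | P5 12-17 | P2 17-25 |
Completion: P1=7  P2=25  P3=2  P4=12  P5=17
Turnaround (C−A): P1=7  P2=25  P3=2  P4=12  P5=17
Turnaround = completion − arrival: P1=7, P2=25, P3=2, P4=12, P5=17
Total turnaround = 7 + 25 + 2 + 12 + 17 = 63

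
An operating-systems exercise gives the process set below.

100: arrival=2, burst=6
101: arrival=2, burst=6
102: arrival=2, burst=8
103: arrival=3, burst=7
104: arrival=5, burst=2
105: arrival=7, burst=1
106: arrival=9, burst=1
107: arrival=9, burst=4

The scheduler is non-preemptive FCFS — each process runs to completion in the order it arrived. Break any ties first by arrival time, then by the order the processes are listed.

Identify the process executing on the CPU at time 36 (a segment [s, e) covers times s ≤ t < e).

Schedule: | idle 0-2 | 100 2-8 | 101 8-14 | 102 14-22 | 103 22-29 | 104 29-31 | 105 31-32 | 106 32-33 | 107 33-37 |
Completion: 100=8  101=14  102=22  103=29  104=31  105=32  106=33  107=37
Turnaround (C−A): 100=6  101=12  102=20  103=26  104=26  105=25  106=24  107=28

107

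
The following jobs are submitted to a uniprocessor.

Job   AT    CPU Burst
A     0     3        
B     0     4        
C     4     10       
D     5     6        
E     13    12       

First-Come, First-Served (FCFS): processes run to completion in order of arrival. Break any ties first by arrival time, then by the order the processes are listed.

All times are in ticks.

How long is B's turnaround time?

Timeline: | A 0-3 | B 3-7 | C 7-17 | D 17-23 | E 23-35 |
Completion: A=3  B=7  C=17  D=23  E=35
Turnaround (C−A): A=3  B=7  C=13  D=18  E=22
Turnaround(B) = completion − arrival = 7 − 0 = 7

7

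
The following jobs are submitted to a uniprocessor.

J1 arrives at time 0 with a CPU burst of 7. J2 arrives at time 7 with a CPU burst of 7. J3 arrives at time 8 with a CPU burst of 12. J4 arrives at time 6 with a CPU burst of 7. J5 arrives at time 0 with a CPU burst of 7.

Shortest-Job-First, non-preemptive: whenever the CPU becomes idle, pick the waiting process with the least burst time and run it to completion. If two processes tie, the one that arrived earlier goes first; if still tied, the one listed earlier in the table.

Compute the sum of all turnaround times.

Schedule: | J1 0-7 | J5 7-14 | J4 14-21 | J2 21-28 | J3 28-40 |
Completion: J1=7  J2=28  J3=40  J4=21  J5=14
Turnaround (C−A): J1=7  J2=21  J3=32  J4=15  J5=14
Turnaround = completion − arrival: J1=7, J2=21, J3=32, J4=15, J5=14
Total turnaround = 7 + 21 + 32 + 15 + 14 = 89

89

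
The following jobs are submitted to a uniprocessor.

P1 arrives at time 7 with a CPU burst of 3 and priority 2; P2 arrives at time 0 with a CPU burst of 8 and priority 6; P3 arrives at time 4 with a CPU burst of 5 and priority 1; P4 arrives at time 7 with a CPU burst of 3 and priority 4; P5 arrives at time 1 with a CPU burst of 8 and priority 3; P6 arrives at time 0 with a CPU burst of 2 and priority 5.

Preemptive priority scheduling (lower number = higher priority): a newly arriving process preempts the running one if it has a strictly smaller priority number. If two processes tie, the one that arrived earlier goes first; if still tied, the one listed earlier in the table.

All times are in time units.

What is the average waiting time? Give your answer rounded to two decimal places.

Gantt: | P6 0-1 | P5 1-4 | P3 4-9 | P1 9-12 | P5 12-17 | P4 17-20 | P6 20-21 | P2 21-29 |
Completion: P1=12  P2=29  P3=9  P4=20  P5=17  P6=21
Waiting times: P1=2, P2=21, P3=0, P4=10, P5=8, P6=19
Average waiting = (2+21+0+10+8+19) / 6 = 60/6 = 10.00

10.00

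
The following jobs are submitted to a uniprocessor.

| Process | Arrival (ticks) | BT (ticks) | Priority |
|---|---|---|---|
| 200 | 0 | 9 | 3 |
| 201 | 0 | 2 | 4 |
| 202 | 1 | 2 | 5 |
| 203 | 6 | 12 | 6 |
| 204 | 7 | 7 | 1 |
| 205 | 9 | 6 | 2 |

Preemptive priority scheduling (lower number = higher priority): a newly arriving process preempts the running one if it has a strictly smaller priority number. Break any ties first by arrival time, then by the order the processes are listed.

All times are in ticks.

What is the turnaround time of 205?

11

Gantt: | 200 0-7 | 204 7-14 | 205 14-20 | 200 20-22 | 201 22-24 | 202 24-26 | 203 26-38 |
Completion: 200=22  201=24  202=26  203=38  204=14  205=20
Turnaround (C−A): 200=22  201=24  202=25  203=32  204=7  205=11
Turnaround(205) = completion − arrival = 20 − 9 = 11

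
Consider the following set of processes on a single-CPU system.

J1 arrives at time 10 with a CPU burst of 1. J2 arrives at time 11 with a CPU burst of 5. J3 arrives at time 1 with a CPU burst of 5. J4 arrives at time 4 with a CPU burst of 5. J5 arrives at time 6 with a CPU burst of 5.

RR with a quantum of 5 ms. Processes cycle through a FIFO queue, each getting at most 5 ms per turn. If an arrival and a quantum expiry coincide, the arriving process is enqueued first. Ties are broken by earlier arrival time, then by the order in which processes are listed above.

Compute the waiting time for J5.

Gantt: | idle 0-1 | J3 1-6 | J4 6-11 | J5 11-16 | J1 16-17 | J2 17-22 |
Completion: J1=17  J2=22  J3=6  J4=11  J5=16
Turnaround (C−A): J1=7  J2=11  J3=5  J4=7  J5=10
Waiting(J5) = turnaround − burst = 10 − 5 = 5

5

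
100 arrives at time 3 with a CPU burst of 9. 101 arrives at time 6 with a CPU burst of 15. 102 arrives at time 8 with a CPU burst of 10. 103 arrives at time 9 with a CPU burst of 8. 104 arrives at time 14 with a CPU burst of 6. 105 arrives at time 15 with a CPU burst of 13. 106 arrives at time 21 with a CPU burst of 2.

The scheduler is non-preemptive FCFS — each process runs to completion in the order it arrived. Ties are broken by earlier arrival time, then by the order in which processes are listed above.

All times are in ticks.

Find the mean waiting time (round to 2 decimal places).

23.29

Timeline: | idle 0-3 | 100 3-12 | 101 12-27 | 102 27-37 | 103 37-45 | 104 45-51 | 105 51-64 | 106 64-66 |
Completion: 100=12  101=27  102=37  103=45  104=51  105=64  106=66
Turnaround (C−A): 100=9  101=21  102=29  103=36  104=37  105=49  106=45
Waiting times: 100=0, 101=6, 102=19, 103=28, 104=31, 105=36, 106=43
Average waiting = (0+6+19+28+31+36+43) / 7 = 163/7 = 23.29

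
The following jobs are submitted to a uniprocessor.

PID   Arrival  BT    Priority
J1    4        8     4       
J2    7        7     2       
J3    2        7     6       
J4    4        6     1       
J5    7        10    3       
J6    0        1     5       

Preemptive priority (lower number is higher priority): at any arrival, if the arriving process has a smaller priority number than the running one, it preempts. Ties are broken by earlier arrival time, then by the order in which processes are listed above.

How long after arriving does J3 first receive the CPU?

0

Timeline: | J6 0-1 | idle 1-2 | J3 2-4 | J4 4-10 | J2 10-17 | J5 17-27 | J1 27-35 | J3 35-40 |
Completion: J1=35  J2=17  J3=40  J4=10  J5=27  J6=1
Turnaround (C−A): J1=31  J2=10  J3=38  J4=6  J5=20  J6=1
Response(J3) = first start − arrival = 2 − 2 = 0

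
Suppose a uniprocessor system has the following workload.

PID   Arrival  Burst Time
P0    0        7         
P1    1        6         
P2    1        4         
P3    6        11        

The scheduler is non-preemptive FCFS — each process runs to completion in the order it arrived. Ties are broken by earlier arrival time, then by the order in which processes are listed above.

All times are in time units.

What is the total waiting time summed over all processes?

Schedule: | P0 0-7 | P1 7-13 | P2 13-17 | P3 17-28 |
Completion: P0=7  P1=13  P2=17  P3=28
Waiting = turnaround − burst: P0=0, P1=6, P2=12, P3=11
Total waiting = 0 + 6 + 12 + 11 = 29

29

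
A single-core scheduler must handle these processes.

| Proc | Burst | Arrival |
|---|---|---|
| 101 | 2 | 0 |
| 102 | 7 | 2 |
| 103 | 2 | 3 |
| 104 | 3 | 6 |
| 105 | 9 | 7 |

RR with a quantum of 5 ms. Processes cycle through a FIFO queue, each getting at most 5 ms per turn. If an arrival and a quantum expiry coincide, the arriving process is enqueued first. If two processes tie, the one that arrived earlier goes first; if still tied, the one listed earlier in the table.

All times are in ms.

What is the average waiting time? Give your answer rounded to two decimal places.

4.80

Gantt: | 101 0-2 | 102 2-7 | 103 7-9 | 104 9-12 | 105 12-17 | 102 17-19 | 105 19-23 |
Completion: 101=2  102=19  103=9  104=12  105=23
Waiting times: 101=0, 102=10, 103=4, 104=3, 105=7
Average waiting = (0+10+4+3+7) / 5 = 24/5 = 4.80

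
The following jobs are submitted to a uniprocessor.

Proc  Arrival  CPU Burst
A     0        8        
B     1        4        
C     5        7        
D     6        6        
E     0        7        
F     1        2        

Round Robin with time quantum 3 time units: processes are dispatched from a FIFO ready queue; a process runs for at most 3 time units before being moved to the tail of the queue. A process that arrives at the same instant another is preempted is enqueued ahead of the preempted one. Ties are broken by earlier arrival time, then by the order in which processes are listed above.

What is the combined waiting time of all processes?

113

Gantt: | A 0-3 | E 3-6 | B 6-9 | F 9-11 | A 11-14 | C 14-17 | D 17-20 | E 20-23 | B 23-24 | A 24-26 | C 26-29 | D 29-32 | E 32-33 | C 33-34 |
Completion: A=26  B=24  C=34  D=32  E=33  F=11
Waiting = turnaround − burst: A=18, B=19, C=22, D=20, E=26, F=8
Total waiting = 18 + 19 + 22 + 20 + 26 + 8 = 113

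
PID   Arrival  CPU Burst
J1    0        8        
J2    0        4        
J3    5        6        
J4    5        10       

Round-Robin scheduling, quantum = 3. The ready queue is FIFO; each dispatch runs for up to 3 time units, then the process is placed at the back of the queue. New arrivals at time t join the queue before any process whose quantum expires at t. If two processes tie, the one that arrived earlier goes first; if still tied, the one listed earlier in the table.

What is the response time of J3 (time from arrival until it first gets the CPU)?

4

Timeline: | J1 0-3 | J2 3-6 | J1 6-9 | J3 9-12 | J4 12-15 | J2 15-16 | J1 16-18 | J3 18-21 | J4 21-28 |
Completion: J1=18  J2=16  J3=21  J4=28
Turnaround (C−A): J1=18  J2=16  J3=16  J4=23
Response(J3) = first start − arrival = 9 − 5 = 4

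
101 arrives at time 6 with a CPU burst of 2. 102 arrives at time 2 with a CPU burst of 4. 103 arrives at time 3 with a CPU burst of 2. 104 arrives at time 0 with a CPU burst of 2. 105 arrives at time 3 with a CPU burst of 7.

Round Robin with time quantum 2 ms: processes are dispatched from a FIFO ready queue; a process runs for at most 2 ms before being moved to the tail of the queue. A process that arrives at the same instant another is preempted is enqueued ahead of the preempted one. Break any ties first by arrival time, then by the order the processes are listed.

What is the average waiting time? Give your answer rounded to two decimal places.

Schedule: | 104 0-2 | 102 2-4 | 103 4-6 | 105 6-8 | 102 8-10 | 101 10-12 | 105 12-17 |
Completion: 101=12  102=10  103=6  104=2  105=17
Turnaround (C−A): 101=6  102=8  103=3  104=2  105=14
Waiting times: 101=4, 102=4, 103=1, 104=0, 105=7
Average waiting = (4+4+1+0+7) / 5 = 16/5 = 3.20

3.20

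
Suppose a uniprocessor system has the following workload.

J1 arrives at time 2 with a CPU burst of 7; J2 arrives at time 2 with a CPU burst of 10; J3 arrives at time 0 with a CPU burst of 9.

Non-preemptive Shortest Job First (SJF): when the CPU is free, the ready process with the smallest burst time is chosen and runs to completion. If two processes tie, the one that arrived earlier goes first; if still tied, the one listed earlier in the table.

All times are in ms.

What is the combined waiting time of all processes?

21

Schedule: | J3 0-9 | J1 9-16 | J2 16-26 |
Completion: J1=16  J2=26  J3=9
Turnaround (C−A): J1=14  J2=24  J3=9
Waiting = turnaround − burst: J1=7, J2=14, J3=0
Total waiting = 7 + 14 + 0 = 21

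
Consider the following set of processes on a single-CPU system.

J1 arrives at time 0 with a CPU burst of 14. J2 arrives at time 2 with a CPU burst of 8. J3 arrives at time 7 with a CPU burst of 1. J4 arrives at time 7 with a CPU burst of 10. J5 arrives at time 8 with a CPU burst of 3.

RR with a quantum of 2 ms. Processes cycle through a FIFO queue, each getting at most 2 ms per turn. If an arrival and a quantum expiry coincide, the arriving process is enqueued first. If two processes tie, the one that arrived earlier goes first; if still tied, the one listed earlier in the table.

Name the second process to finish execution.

Gantt: | J1 0-2 | J2 2-4 | J1 4-6 | J2 6-8 | J1 8-10 | J3 10-11 | J4 11-13 | J5 13-15 | J2 15-17 | J1 17-19 | J4 19-21 | J5 21-22 | J2 22-24 | J1 24-26 | J4 26-28 | J1 28-30 | J4 30-32 | J1 32-34 | J4 34-36 |
Completion: J1=34  J2=24  J3=11  J4=36  J5=22
Turnaround (C−A): J1=34  J2=22  J3=4  J4=29  J5=14
Finish order: J3 → J5 → J2 → J1 → J4

J5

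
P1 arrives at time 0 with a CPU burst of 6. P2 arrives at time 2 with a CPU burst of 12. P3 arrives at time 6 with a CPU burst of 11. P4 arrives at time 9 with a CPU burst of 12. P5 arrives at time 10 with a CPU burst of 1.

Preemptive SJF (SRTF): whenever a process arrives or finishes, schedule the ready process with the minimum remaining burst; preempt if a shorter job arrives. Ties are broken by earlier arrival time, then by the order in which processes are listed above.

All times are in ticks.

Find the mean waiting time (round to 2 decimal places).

7.60

Gantt: | P1 0-6 | P3 6-10 | P5 10-11 | P3 11-18 | P2 18-30 | P4 30-42 |
Completion: P1=6  P2=30  P3=18  P4=42  P5=11
Waiting times: P1=0, P2=16, P3=1, P4=21, P5=0
Average waiting = (0+16+1+21+0) / 5 = 38/5 = 7.60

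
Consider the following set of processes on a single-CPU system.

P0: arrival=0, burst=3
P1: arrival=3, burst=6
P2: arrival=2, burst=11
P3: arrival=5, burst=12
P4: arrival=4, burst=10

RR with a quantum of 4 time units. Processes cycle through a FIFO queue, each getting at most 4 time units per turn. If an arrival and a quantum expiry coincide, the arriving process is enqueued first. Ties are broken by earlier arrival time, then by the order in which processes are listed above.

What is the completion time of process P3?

42

Timeline: | P0 0-3 | P2 3-7 | P1 7-11 | P4 11-15 | P3 15-19 | P2 19-23 | P1 23-25 | P4 25-29 | P3 29-33 | P2 33-36 | P4 36-38 | P3 38-42 |
Completion: P0=3  P1=25  P2=36  P3=42  P4=38
Turnaround (C−A): P0=3  P1=22  P2=34  P3=37  P4=34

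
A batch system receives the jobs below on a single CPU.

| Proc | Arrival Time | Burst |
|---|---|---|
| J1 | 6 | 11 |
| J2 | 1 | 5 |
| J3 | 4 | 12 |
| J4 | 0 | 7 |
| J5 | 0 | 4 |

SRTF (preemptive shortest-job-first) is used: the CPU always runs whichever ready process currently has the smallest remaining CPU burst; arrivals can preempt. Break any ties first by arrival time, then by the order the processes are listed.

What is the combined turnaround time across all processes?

84

Gantt: | J5 0-4 | J2 4-9 | J4 9-16 | J1 16-27 | J3 27-39 |
Completion: J1=27  J2=9  J3=39  J4=16  J5=4
Turnaround (C−A): J1=21  J2=8  J3=35  J4=16  J5=4
Turnaround = completion − arrival: J1=21, J2=8, J3=35, J4=16, J5=4
Total turnaround = 21 + 8 + 35 + 16 + 4 = 84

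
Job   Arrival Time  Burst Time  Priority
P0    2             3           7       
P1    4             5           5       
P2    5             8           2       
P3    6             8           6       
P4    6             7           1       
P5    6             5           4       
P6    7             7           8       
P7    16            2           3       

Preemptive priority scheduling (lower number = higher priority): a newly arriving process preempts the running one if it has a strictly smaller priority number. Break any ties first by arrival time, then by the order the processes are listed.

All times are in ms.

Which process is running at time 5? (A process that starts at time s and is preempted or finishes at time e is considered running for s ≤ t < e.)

P2

Schedule: | idle 0-2 | P0 2-4 | P1 4-5 | P2 5-6 | P4 6-13 | P2 13-20 | P7 20-22 | P5 22-27 | P1 27-31 | P3 31-39 | P0 39-40 | P6 40-47 |
Completion: P0=40  P1=31  P2=20  P3=39  P4=13  P5=27  P6=47  P7=22
Turnaround (C−A): P0=38  P1=27  P2=15  P3=33  P4=7  P5=21  P6=40  P7=6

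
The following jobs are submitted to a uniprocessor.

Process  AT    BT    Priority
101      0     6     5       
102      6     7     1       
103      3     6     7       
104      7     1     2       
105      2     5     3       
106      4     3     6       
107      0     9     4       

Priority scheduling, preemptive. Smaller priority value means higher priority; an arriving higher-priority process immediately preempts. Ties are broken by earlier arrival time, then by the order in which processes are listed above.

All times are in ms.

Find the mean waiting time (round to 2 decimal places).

Schedule: | 107 0-2 | 105 2-6 | 102 6-13 | 104 13-14 | 105 14-15 | 107 15-22 | 101 22-28 | 106 28-31 | 103 31-37 |
Completion: 101=28  102=13  103=37  104=14  105=15  106=31  107=22
Turnaround (C−A): 101=28  102=7  103=34  104=7  105=13  106=27  107=22
Waiting times: 101=22, 102=0, 103=28, 104=6, 105=8, 106=24, 107=13
Average waiting = (22+0+28+6+8+24+13) / 7 = 101/7 = 14.43

14.43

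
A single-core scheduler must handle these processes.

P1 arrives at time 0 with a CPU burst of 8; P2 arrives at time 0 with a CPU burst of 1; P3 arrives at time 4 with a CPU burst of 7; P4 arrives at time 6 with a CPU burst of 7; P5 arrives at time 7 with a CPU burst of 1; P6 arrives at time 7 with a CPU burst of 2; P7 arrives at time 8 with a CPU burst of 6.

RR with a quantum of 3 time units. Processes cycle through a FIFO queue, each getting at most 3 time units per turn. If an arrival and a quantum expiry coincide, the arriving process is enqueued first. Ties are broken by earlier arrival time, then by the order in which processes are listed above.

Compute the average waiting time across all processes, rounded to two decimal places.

11.57

Schedule: | P1 0-3 | P2 3-4 | P1 4-7 | P3 7-10 | P4 10-13 | P5 13-14 | P6 14-16 | P1 16-18 | P7 18-21 | P3 21-24 | P4 24-27 | P7 27-30 | P3 30-31 | P4 31-32 |
Completion: P1=18  P2=4  P3=31  P4=32  P5=14  P6=16  P7=30
Turnaround (C−A): P1=18  P2=4  P3=27  P4=26  P5=7  P6=9  P7=22
Waiting times: P1=10, P2=3, P3=20, P4=19, P5=6, P6=7, P7=16
Average waiting = (10+3+20+19+6+7+16) / 7 = 81/7 = 11.57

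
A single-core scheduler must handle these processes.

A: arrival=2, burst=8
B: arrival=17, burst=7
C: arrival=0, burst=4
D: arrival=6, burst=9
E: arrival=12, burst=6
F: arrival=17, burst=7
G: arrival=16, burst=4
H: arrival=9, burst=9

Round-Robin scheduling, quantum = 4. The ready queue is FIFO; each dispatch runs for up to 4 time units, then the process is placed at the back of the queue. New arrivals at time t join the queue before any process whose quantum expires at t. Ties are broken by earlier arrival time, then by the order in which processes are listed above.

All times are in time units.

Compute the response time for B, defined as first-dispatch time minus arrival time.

15

Schedule: | C 0-4 | A 4-8 | D 8-12 | A 12-16 | H 16-20 | E 20-24 | D 24-28 | G 28-32 | B 32-36 | F 36-40 | H 40-44 | E 44-46 | D 46-47 | B 47-50 | F 50-53 | H 53-54 |
Completion: A=16  B=50  C=4  D=47  E=46  F=53  G=32  H=54
Response(B) = first start − arrival = 32 − 17 = 15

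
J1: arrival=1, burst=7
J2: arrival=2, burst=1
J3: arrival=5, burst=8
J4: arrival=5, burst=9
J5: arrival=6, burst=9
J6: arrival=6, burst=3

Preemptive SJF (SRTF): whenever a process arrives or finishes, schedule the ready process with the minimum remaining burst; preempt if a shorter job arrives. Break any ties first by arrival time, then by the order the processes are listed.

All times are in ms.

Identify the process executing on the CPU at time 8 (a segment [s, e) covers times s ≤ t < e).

Schedule: | idle 0-1 | J1 1-2 | J2 2-3 | J1 3-9 | J6 9-12 | J3 12-20 | J4 20-29 | J5 29-38 |
Completion: J1=9  J2=3  J3=20  J4=29  J5=38  J6=12

J1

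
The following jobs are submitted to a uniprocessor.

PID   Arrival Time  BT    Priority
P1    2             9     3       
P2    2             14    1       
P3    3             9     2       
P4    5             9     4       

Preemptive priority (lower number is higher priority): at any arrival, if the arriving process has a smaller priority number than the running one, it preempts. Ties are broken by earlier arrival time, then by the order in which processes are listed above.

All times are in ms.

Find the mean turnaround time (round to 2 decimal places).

Gantt: | idle 0-2 | P2 2-16 | P3 16-25 | P1 25-34 | P4 34-43 |
Completion: P1=34  P2=16  P3=25  P4=43
Turnaround (C−A): P1=32  P2=14  P3=22  P4=38
Turnaround times: P1=32, P2=14, P3=22, P4=38
Average turnaround = (32+14+22+38) / 4 = 106/4 = 26.50

26.50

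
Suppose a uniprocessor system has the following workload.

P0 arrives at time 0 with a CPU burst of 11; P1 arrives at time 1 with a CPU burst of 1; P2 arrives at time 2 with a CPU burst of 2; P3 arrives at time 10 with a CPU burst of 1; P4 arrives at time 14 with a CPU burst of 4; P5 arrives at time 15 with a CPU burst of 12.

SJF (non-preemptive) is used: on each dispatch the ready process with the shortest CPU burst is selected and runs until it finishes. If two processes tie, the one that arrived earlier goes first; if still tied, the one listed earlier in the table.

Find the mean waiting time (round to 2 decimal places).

4.67

Gantt: | P0 0-11 | P1 11-12 | P3 12-13 | P2 13-15 | P4 15-19 | P5 19-31 |
Completion: P0=11  P1=12  P2=15  P3=13  P4=19  P5=31
Waiting times: P0=0, P1=10, P2=11, P3=2, P4=1, P5=4
Average waiting = (0+10+11+2+1+4) / 6 = 28/6 = 4.67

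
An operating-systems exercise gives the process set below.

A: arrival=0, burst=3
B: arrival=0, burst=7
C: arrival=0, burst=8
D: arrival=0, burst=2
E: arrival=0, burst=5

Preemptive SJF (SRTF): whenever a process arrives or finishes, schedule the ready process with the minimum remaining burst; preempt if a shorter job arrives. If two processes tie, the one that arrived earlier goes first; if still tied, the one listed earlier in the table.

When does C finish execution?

25

Schedule: | D 0-2 | A 2-5 | E 5-10 | B 10-17 | C 17-25 |
Completion: A=5  B=17  C=25  D=2  E=10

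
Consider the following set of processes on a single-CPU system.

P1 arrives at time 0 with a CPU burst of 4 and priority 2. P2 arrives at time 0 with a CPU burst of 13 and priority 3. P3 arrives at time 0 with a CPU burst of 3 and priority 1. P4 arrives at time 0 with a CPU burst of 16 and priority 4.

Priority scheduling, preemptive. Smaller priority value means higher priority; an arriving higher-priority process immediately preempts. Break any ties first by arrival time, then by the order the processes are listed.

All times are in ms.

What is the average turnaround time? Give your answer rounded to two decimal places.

Gantt: | P3 0-3 | P1 3-7 | P2 7-20 | P4 20-36 |
Completion: P1=7  P2=20  P3=3  P4=36
Turnaround times: P1=7, P2=20, P3=3, P4=36
Average turnaround = (7+20+3+36) / 4 = 66/4 = 16.50

16.50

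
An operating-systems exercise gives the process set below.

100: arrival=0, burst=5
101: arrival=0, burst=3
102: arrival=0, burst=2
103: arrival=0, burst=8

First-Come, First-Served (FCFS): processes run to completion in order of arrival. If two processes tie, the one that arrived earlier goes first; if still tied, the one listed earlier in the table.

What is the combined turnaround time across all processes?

41

Timeline: | 100 0-5 | 101 5-8 | 102 8-10 | 103 10-18 |
Completion: 100=5  101=8  102=10  103=18
Turnaround (C−A): 100=5  101=8  102=10  103=18
Turnaround = completion − arrival: 100=5, 101=8, 102=10, 103=18
Total turnaround = 5 + 8 + 10 + 18 = 41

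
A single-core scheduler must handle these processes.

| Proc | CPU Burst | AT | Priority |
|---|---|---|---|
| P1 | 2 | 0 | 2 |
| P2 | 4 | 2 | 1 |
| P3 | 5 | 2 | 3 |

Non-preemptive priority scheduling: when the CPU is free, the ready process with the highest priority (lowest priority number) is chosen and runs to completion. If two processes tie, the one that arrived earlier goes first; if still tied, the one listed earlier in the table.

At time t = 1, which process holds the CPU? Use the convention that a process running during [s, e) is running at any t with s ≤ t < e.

Schedule: | P1 0-2 | P2 2-6 | P3 6-11 |
Completion: P1=2  P2=6  P3=11
Turnaround (C−A): P1=2  P2=4  P3=9

P1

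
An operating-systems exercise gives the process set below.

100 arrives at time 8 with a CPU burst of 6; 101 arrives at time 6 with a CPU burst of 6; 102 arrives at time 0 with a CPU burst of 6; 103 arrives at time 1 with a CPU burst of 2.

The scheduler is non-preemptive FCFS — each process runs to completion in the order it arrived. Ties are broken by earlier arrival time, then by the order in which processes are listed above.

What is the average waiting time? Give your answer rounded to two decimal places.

3.25

Gantt: | 102 0-6 | 103 6-8 | 101 8-14 | 100 14-20 |
Completion: 100=20  101=14  102=6  103=8
Turnaround (C−A): 100=12  101=8  102=6  103=7
Waiting times: 100=6, 101=2, 102=0, 103=5
Average waiting = (6+2+0+5) / 4 = 13/4 = 3.25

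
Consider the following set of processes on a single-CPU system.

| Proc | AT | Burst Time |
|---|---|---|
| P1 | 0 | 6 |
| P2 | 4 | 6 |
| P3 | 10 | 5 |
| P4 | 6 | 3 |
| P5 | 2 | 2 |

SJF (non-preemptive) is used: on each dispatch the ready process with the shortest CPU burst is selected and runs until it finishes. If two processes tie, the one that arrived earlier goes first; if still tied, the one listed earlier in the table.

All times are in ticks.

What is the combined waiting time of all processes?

Timeline: | P1 0-6 | P5 6-8 | P4 8-11 | P3 11-16 | P2 16-22 |
Completion: P1=6  P2=22  P3=16  P4=11  P5=8
Turnaround (C−A): P1=6  P2=18  P3=6  P4=5  P5=6
Waiting = turnaround − burst: P1=0, P2=12, P3=1, P4=2, P5=4
Total waiting = 0 + 12 + 1 + 2 + 4 = 19

19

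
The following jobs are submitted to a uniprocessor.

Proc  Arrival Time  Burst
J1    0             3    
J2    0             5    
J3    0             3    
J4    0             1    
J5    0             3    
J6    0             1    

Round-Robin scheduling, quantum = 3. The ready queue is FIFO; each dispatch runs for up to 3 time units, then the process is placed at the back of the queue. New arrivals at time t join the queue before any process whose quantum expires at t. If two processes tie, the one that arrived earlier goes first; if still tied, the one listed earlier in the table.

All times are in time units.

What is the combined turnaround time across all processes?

65

Schedule: | J1 0-3 | J2 3-6 | J3 6-9 | J4 9-10 | J5 10-13 | J6 13-14 | J2 14-16 |
Completion: J1=3  J2=16  J3=9  J4=10  J5=13  J6=14
Turnaround (C−A): J1=3  J2=16  J3=9  J4=10  J5=13  J6=14
Turnaround = completion − arrival: J1=3, J2=16, J3=9, J4=10, J5=13, J6=14
Total turnaround = 3 + 16 + 9 + 10 + 13 + 14 = 65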